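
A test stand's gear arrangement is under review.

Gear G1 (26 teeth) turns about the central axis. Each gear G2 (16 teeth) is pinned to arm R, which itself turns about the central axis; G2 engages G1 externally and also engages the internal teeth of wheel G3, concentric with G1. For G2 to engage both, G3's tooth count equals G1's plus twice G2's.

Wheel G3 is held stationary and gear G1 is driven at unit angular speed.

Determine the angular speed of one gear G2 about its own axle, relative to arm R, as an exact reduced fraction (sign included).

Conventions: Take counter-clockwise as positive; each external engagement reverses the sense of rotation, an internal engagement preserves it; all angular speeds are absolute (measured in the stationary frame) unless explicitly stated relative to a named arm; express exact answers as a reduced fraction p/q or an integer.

-377/336

topology: planetary set — G1 26T / G2 16T / G3 58T, arm = carrier (Willis)
ring teeth: 26 + 2·16 = 58
26(ω_sun−ω_arm) = −58(ω_ring−ω_arm),  ω_ring = 0, ω_sun = 1
26(1−ω_arm) = −58(0−ω_arm)  ⇒  84·ω_arm = 26  ⇒  ω_arm = 13/42
sun–planet mesh: 26·(1−13/42) = −16·(ω_p−ω_arm)  ⇒  ω_p−ω_arm = -377/336
exact speed ratio = -377/336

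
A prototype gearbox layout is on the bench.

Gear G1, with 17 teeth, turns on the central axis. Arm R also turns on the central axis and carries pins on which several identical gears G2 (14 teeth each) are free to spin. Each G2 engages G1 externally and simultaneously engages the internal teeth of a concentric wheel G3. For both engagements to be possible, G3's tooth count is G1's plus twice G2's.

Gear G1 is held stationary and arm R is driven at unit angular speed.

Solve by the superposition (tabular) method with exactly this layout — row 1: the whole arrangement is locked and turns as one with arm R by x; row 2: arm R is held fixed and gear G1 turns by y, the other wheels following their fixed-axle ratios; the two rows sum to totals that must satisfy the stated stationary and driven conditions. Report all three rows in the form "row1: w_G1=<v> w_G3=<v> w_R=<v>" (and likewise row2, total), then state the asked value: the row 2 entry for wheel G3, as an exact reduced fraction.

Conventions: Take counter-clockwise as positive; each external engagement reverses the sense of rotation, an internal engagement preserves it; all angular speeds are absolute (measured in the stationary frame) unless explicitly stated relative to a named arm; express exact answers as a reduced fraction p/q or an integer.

class = planetary set [G3 = 17+2·14 = 45; Willis about the carrier]
superposition row 1 [locked train]: every member turns x
superposition row 2 [arm held]: sun y, ring −(17/45)·y, arm 0
boundary: total ω_sun = x + y = 0 and total ω_arm = x = 1  ⇒  y = -1, x = 1
row 2 ring = −(17/45)·(-1) = 17/45
totals (row 1 + row 2): sun 1 + (-1) = 0, ring 1 + 17/45 = 62/45, arm 1 + 0 = 1
asked cell (row2, ring) = 17/45

row1: w_G1=1 w_G3=1 w_R=1
row2: w_G1=-1 w_G3=17/45 w_R=0
total: w_G1=0 w_G3=62/45 w_R=1
asked value: 17/45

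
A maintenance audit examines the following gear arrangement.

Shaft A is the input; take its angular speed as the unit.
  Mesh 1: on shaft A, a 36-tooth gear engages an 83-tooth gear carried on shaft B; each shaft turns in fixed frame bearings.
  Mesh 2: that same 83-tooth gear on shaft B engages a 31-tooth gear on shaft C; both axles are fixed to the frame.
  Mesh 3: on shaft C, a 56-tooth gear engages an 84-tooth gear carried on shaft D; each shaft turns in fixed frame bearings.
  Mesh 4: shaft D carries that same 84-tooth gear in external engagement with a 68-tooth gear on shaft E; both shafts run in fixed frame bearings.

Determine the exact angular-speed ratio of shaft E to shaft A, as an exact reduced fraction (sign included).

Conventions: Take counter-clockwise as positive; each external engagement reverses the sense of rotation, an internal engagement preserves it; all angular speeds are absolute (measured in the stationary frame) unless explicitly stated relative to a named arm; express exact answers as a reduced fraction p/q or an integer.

504/527

class = fixed-axis compound train [4 meshes; 4 ratios multiply, 4 sense flips]
mesh 1 [36T→83T]: running ratio 36/83, sense −
mesh 2 [83T→31T]: running ratio 36/31, sense +
mesh 3 [56T→84T]: running ratio 24/31, sense −
mesh 4 [84T→68T]: running ratio 504/527, sense +
ω_out/ω_in = 504/527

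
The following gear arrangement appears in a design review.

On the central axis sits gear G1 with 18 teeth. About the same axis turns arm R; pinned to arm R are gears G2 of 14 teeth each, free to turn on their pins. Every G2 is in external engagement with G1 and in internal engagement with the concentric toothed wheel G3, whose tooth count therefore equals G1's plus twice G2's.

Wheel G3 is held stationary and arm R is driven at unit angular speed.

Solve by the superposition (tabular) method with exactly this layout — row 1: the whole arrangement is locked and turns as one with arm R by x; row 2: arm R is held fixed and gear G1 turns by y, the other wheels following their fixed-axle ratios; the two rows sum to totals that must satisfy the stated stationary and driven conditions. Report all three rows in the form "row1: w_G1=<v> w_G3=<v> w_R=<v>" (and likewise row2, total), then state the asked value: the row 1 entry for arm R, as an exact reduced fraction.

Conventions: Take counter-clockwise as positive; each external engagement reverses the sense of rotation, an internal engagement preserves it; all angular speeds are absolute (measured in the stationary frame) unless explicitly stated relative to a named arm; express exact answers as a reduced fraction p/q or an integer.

row1: w_G1=1 w_G3=1 w_R=1
row2: w_G1=23/9 w_G3=-1 w_R=0
total: w_G1=32/9 w_G3=0 w_R=1
asked value: 1

recognized (axles ride arm R): planetary set, 18/14/46 teeth
row 1: whole set turns with the arm by x
row 2 — arm fixed, fixed-axis ratios: sun y, ring −(18/46)·y, arm 0
boundary: total ω_ring = x − (18/46)·y = 0 and total ω_arm = x = 1  ⇒  y = 23/9, x = 1
row 2 ring = −(18/46)·23/9 = -1
totals (row 1 + row 2): sun 1 + 23/9 = 32/9, ring 1 + (-1) = 0, arm 1 + 0 = 1
asked cell (row1, arm) = 1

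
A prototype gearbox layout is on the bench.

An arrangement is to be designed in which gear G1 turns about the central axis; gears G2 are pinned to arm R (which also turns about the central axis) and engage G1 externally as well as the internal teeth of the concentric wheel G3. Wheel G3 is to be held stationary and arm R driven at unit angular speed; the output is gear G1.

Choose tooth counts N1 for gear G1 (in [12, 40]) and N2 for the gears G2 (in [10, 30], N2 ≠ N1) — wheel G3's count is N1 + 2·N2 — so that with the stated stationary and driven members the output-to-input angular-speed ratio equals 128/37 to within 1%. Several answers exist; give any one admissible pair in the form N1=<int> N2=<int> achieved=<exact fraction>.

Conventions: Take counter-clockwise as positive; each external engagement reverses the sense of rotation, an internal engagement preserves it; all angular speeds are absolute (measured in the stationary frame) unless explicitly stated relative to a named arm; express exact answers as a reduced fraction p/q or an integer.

design class (target 128/37): planetary set
Willis with ω_ring = 0: ω_sun/ω_arm = (N1+N3)/N1; set equal to 128/37  ⇒  N3/N1 = 128/37 − 1 = 91/37
N3 = N1 + 2·N2  ⇒  N2/N1 = (N3/N1 − 1)/2 = (91/37 − 1)/2 = 27/37
smallest multiple with N1 ≥ 12 and N2 ≥ 10: k = 1  ⇒  N1 = 1·37 = 37, N2 = 1·27 = 27 (N1 ≤ 40, N2 ≤ 30, N2 ≠ N1 ✓), N3 = 37 + 2·27 = 91
check: (N1+N3)/N1 with N1 = 37, N3 = 91 gives 128/37; |achieved − target| = 0 ≤ 32/925 ✓

N1=37 N2=27 achieved=128/37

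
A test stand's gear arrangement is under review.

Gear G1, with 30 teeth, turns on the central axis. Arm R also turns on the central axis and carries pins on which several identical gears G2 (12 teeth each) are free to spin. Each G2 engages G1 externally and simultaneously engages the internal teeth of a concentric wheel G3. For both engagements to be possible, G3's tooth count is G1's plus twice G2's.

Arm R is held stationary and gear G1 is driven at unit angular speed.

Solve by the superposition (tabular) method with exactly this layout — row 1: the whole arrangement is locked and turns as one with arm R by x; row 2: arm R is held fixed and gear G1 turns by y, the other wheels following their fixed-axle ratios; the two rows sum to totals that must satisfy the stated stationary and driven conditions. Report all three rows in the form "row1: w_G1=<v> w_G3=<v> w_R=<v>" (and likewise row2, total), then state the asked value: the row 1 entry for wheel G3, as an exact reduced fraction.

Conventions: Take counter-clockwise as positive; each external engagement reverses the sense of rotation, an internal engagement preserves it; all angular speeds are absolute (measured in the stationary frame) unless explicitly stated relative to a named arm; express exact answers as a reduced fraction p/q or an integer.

row1: w_G1=0 w_G3=0 w_R=0
row2: w_G1=1 w_G3=-5/9 w_R=0
total: w_G1=1 w_G3=-5/9 w_R=0
asked value: 0

planetary set (30T centre, 12T on arm, 54T internal) — Willis relation
superposition row 1 [locked train]: every member turns x
superposition row 2 [arm held]: sun y, ring −(30/54)·y, arm 0
boundary: total ω_arm = x = 0 and total ω_sun = x + y = 1  ⇒  y = 1, x = 0
row 2 ring = −(30/54)·1 = -5/9
totals (row 1 + row 2): sun 0 + 1 = 1, ring 0 + (-5/9) = -5/9, arm 0 + 0 = 0
asked cell (row1, ring) = 0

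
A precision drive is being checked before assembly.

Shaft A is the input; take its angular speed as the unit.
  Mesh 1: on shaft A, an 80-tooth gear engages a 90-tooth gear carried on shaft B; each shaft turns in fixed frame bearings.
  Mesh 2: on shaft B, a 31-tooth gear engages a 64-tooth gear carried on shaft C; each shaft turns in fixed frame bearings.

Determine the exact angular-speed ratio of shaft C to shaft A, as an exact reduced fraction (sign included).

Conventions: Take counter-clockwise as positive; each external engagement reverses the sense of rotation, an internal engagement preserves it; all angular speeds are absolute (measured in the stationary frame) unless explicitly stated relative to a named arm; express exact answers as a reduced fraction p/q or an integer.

31/72

class = fixed-axis compound train [2 meshes; 2 ratios multiply, 2 sense flips]
mesh 1 [80T→90T]: running ratio 8/9, sense −
mesh 2 [31T→64T]: running ratio 31/72, sense +
ω_out/ω_in = 31/72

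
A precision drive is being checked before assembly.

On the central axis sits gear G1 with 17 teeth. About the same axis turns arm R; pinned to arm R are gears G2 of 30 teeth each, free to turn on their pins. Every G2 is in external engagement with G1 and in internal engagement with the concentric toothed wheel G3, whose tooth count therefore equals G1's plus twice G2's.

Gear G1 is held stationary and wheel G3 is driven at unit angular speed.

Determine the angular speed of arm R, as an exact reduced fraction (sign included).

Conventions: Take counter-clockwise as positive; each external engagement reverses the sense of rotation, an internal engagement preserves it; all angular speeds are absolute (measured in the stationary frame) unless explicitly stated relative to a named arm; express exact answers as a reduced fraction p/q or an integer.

77/94

recognized (axles ride arm R): planetary set, 17/30/77 teeth
ring teeth: 17 + 2·30 = 77
17(ω_sun−ω_arm) = −77(ω_ring−ω_arm),  ω_sun = 0, ω_ring = 1
17(0−ω_arm) = −77(1−ω_arm)  ⇒  94·ω_arm = 77  ⇒  ω_arm = 77/94
exact speed ratio = 77/94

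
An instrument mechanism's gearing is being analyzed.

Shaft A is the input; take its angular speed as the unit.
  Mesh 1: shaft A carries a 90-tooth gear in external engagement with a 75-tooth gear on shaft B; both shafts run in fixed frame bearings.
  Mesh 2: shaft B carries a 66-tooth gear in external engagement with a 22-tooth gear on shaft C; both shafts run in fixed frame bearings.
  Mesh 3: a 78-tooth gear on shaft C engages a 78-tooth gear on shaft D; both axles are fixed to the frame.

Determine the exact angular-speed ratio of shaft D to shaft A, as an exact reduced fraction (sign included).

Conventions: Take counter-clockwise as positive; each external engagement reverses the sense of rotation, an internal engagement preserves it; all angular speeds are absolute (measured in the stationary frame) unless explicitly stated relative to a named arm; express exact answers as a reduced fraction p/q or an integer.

-18/5

class = fixed-axis compound train [3 meshes; 3 ratios multiply, 3 sense flips]
mesh 1 [90T→75T]: running ratio 6/5, sense −
mesh 2 [66T→22T]: running ratio 18/5, sense +
mesh 3 [78T→78T]: running ratio 18/5, sense −
ω_out/ω_in = -18/5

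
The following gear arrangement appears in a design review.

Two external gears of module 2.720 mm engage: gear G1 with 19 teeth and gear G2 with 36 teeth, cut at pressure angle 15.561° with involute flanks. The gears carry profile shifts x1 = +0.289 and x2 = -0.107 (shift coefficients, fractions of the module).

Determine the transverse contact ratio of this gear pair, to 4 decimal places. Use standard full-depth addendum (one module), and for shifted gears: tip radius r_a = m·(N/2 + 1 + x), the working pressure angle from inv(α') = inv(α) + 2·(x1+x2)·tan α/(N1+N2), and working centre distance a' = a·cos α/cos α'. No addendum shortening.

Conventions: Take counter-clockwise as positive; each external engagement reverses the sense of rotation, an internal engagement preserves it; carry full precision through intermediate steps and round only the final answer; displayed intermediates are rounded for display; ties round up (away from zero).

class = single-mesh tooth geometry [involute pair 19T × 36T, m = 2.720]
base radii: r_b1 = 24.892845, r_b2 = 47.165390
tip radii: r_a1 = 29.346080, r_a2 = 51.388960
inv(α') = inv(15.561°) + 2·(+0.289-0.107)·tan α/(19+36) = 0.00872370  ⇒  α' = 16.81333°
a' = a·cos α / cos α' = 74.8000·cos 15.561°/cos 16.81333° = 75.276120
action lengths: √(r_a1²−r_b1²) = 15.541515, √(r_a2²−r_b2²) = 20.402234
base pitch p_b = π·m·cos α = 8.231914
CR = (15.541515 + 20.402234 − 75.276120·sin 16.81333°)/8.231914 = 1.721325
contact ratio ≈ 1.7213

1.7213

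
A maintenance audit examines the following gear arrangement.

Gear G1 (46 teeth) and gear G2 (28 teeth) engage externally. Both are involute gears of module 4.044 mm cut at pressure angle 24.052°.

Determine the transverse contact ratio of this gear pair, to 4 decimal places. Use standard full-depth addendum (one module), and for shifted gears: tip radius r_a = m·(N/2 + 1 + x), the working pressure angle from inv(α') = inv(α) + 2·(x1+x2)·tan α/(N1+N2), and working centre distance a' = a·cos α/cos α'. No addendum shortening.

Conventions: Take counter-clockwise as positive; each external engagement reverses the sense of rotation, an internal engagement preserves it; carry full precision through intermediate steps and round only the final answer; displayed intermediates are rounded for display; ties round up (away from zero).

single-mesh involute tooth geometry (46T engaging 28T at module 4.044)
base radii: r_b1 = 84.936320, r_b2 = 51.700369
tip radii: r_a1 = 97.056000, r_a2 = 60.660000
no profile shift: α' = α, a' = a
action lengths: √(r_a1²−r_b1²) = 46.964759, √(r_a2²−r_b2²) = 31.728653
base pitch p_b = π·m·cos α = 11.601536
CR = (46.964759 + 31.728653 − 149.628000·sin 24.05200°)/11.601536 = 1.526538
contact ratio ≈ 1.5265

1.5265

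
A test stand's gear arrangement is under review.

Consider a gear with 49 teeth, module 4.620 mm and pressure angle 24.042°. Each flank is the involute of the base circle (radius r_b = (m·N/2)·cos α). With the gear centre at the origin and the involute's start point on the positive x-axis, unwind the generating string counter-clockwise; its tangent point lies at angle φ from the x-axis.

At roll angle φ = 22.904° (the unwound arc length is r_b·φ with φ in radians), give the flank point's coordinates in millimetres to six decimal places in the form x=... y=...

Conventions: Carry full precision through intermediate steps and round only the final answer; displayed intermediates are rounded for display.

x=111.302702 y=2.166134

topology: single-mesh involute geometry — m = 4.620, N = 49
pitch radius r_p = m·N/2 = 4.620·49/2 = 113.190000
base radius r_b = r_p·cos α = 113.190000·cos 24.042° = 103.370435
roll angle φ = 22.904° = 0.39975021 rad
x = r_b·(cos φ + φ·sin φ) = 111.302702
y = r_b·(sin φ − φ·cos φ) = 2.166134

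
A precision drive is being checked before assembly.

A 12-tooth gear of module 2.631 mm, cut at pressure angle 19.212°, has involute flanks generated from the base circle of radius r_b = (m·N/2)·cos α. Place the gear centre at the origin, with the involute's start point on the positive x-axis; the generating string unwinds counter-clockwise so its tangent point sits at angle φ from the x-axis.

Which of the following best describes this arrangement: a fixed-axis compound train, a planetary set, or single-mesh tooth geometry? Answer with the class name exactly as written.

single-mesh tooth geometry

recognized (one wheel, involute flank): single-mesh tooth geometry, m = 2.631, N = 12
classification: single-mesh tooth geometry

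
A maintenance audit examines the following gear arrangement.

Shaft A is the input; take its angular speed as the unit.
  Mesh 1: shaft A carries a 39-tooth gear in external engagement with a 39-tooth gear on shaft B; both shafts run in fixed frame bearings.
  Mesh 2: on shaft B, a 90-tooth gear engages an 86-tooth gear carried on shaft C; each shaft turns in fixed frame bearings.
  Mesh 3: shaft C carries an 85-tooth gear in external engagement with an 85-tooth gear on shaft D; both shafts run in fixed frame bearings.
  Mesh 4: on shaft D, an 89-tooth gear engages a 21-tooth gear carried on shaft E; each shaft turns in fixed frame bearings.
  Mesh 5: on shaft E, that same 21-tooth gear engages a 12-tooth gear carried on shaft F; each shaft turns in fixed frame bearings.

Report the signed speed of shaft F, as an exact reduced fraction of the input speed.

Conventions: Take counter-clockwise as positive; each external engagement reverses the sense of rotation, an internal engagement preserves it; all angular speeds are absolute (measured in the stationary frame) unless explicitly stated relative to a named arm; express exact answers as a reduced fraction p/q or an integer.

5-mesh fixed-axis compound train (all bearings frame-fixed)
mesh 1 [39T→39T]: |ω|/ω_in = 1×39/39 = 1, sense flips to −
mesh 2 [90T→86T]: |ω|/ω_in = 1×90/86 = 45/43, sense flips to +
mesh 3 [85T→85T]: |ω|/ω_in = (45/43)×85/85 = 45/43, sense flips to −
mesh 4 [89T→21T]: |ω|/ω_in = (45/43)×89/21 = 1335/301, sense flips to +
mesh 5 [21T→12T]: |ω|/ω_in = (1335/301)×21/12 = 1335/172, sense flips to −
signed output speed (× input speed) = -1335/172

-1335/172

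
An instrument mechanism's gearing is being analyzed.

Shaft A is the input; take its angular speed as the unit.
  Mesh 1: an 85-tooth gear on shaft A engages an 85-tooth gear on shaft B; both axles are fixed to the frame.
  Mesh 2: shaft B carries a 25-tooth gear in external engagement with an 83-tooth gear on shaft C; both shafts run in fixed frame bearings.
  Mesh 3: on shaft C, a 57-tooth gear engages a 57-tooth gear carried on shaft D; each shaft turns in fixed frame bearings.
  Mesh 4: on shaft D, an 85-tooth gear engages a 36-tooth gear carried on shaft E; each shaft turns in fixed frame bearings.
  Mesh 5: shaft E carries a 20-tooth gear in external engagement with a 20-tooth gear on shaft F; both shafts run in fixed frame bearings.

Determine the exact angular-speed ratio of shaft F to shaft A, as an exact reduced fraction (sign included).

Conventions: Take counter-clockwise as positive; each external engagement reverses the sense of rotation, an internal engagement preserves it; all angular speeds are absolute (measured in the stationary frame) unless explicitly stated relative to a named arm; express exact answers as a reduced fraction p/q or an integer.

-2125/2988

class = fixed-axis compound train [5 meshes; 5 ratios multiply, 5 sense flips]
mesh 1 [85T→85T]: running ratio 1, sense −
mesh 2 [25T→83T]: running ratio 25/83, sense +
mesh 3 [57T→57T]: running ratio 25/83, sense −
mesh 4 [85T→36T]: running ratio 2125/2988, sense +
mesh 5 [20T→20T]: running ratio 2125/2988, sense −
ω_out/ω_in = -2125/2988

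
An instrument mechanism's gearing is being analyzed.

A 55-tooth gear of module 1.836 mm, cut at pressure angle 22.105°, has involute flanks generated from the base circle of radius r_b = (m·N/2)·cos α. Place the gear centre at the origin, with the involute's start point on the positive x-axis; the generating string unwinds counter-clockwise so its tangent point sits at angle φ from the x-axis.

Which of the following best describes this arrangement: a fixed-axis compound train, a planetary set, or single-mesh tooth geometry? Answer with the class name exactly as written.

single-mesh tooth geometry

class = single-mesh tooth geometry [base-circle involute, m = 1.836, 55T]
classification: single-mesh tooth geometry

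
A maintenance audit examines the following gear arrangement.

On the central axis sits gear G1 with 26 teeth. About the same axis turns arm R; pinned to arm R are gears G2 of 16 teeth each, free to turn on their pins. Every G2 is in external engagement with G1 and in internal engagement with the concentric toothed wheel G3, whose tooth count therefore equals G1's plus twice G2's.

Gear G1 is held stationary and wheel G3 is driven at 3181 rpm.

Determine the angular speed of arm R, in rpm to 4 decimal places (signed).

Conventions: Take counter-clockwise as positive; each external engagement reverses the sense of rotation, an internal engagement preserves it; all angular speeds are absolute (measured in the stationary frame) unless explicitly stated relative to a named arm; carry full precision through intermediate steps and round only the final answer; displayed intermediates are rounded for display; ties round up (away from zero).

+2196.4048 rpm

class = planetary set [G3 = 26+2·16 = 58; Willis about the carrier]
normalise by the input: solve with ω_ring = 1, then scale by 3181 rpm
ring teeth: 26 + 2·16 = 58
26(ω_sun−ω_arm) = −58(ω_ring−ω_arm),  ω_sun = 0, ω_ring = 1
26(0−ω_arm) = −58(1−ω_arm)  ⇒  84·ω_arm = 58  ⇒  ω_arm = 29/42
scale: ω_arm = 29/42 × 3181 rpm = +2196.4048 rpm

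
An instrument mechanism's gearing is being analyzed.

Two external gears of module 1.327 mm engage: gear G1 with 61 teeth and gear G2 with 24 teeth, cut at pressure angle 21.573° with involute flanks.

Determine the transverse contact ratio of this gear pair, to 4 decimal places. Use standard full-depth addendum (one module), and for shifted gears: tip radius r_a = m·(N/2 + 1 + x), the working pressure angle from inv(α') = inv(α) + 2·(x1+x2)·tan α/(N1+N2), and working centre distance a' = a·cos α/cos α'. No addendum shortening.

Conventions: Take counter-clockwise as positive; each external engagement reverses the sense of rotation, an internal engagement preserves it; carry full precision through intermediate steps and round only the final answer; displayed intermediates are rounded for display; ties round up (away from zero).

recognized (one external pair, fixed centres): single-mesh tooth geometry, m = 1.327, N1 = 61, N2 = 24
base radii: r_b1 = 37.638326, r_b2 = 14.808522
tip radii: r_a1 = 41.800500, r_a2 = 17.251000
no profile shift: α' = α, a' = a
action lengths: √(r_a1²−r_b1²) = 18.183461, √(r_a2²−r_b2²) = 8.848994
base pitch p_b = π·m·cos α = 3.876862
CR = (18.183461 + 8.848994 − 56.397500·sin 21.57300°)/3.876862 = 1.623959
contact ratio ≈ 1.6240

1.6240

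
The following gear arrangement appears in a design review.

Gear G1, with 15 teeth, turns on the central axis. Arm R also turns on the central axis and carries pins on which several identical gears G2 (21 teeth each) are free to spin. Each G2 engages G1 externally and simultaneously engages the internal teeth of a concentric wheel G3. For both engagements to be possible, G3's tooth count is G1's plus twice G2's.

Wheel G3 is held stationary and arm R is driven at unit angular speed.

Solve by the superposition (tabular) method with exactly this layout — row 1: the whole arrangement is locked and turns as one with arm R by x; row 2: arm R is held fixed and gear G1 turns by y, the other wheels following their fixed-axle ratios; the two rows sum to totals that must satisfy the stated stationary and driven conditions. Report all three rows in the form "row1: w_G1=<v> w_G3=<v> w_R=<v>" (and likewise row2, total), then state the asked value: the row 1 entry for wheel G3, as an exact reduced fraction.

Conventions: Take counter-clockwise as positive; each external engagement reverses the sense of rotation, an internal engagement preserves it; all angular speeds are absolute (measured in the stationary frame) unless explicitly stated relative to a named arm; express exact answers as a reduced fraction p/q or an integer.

row1: w_G1=1 w_G3=1 w_R=1
row2: w_G1=19/5 w_G3=-1 w_R=0
total: w_G1=24/5 w_G3=0 w_R=1
asked value: 1

recognized (axles ride arm R): planetary set, 15/21/57 teeth
row 1: whole set turns with the arm by x
row 2 (arm held, sun turns y): ω_ring = −(15/57)·y, ω_arm = 0
boundary: total ω_ring = x − (15/57)·y = 0 and total ω_arm = x = 1  ⇒  y = 19/5, x = 1
row 2 ring = −(15/57)·19/5 = -1
totals (row 1 + row 2): sun 1 + 19/5 = 24/5, ring 1 + (-1) = 0, arm 1 + 0 = 1
asked cell (row1, ring) = 1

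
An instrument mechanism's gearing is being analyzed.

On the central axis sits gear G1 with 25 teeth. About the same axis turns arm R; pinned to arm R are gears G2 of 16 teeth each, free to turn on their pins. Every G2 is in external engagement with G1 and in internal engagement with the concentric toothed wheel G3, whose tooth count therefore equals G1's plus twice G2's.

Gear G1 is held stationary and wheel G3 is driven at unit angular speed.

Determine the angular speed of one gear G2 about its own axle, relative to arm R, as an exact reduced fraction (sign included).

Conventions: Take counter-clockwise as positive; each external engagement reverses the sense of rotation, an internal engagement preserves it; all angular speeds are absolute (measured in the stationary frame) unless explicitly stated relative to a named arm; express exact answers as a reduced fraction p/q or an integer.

topology: planetary set — G1 25T / G2 16T / G3 57T, arm = carrier (Willis)
ring teeth: 25 + 2·16 = 57
25(ω_sun−ω_arm) = −57(ω_ring−ω_arm),  ω_sun = 0, ω_ring = 1
25(0−ω_arm) = −57(1−ω_arm)  ⇒  82·ω_arm = 57  ⇒  ω_arm = 57/82
sun–planet mesh: 25·(0−57/82) = −16·(ω_p−ω_arm)  ⇒  ω_p−ω_arm = 1425/1312
exact speed ratio = 1425/1312

1425/1312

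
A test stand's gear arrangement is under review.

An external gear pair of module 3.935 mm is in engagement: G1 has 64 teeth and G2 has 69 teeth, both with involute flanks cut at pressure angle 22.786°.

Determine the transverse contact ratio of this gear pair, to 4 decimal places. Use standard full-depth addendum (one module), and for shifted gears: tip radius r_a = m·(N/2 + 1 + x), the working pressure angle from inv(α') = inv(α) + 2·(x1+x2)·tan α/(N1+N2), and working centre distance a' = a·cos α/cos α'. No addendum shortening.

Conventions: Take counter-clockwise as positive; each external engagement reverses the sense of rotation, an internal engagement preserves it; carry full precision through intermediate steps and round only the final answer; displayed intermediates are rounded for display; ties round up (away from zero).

class = single-mesh tooth geometry [involute pair 64T × 69T, m = 3.935]
base radii: r_b1 = 116.092928, r_b2 = 125.162688
tip radii: r_a1 = 129.855000, r_a2 = 139.692500
no profile shift: α' = α, a' = a
action lengths: √(r_a1²−r_b1²) = 58.178632, √(r_a2²−r_b2²) = 62.034637
base pitch p_b = π·m·cos α = 11.397397
CR = (58.178632 + 62.034637 − 261.677500·sin 22.78600°)/11.397397 = 1.655475
contact ratio ≈ 1.6555

1.6555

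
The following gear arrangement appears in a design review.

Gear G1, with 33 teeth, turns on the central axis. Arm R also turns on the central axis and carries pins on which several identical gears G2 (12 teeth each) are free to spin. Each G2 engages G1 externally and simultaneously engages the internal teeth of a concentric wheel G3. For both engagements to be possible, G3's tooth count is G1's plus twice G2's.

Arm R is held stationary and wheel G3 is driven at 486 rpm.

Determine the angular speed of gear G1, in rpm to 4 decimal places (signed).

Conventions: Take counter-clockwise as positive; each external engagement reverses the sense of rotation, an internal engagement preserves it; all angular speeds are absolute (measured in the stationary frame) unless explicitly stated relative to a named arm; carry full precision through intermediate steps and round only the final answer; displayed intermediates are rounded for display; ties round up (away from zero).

planetary set (33T centre, 12T on arm, 57T internal) — Willis relation
normalise by the input: solve with ω_ring = 1, then scale by 486 rpm
ring teeth: 33 + 2·12 = 57
33(ω_sun−ω_arm) = −57(ω_ring−ω_arm),  ω_arm = 0, ω_ring = 1
ω_sun = 0 − (57/33)(1−0) = -19/11
scale: ω_sun = -19/11 × 486 rpm = -839.4545 rpm

-839.4545 rpm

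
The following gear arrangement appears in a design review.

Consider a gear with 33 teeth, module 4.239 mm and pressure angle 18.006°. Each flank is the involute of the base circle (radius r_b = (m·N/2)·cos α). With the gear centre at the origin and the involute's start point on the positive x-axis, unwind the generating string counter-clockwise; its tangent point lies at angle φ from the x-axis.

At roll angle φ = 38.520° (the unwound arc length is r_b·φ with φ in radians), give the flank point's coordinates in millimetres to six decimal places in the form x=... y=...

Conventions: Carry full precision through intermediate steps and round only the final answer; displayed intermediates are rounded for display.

class = single-mesh tooth geometry [base-circle involute, m = 4.239, 33T]
pitch radius r_p = m·N/2 = 4.239·33/2 = 69.943500
base radius r_b = r_p·cos α = 69.943500·cos 18.006° = 66.517958
roll angle φ = 38.520° = 0.67230083 rad
x = r_b·(cos φ + φ·sin φ) = 79.894157
y = r_b·(sin φ − φ·cos φ) = 6.437993

x=79.894157 y=6.437993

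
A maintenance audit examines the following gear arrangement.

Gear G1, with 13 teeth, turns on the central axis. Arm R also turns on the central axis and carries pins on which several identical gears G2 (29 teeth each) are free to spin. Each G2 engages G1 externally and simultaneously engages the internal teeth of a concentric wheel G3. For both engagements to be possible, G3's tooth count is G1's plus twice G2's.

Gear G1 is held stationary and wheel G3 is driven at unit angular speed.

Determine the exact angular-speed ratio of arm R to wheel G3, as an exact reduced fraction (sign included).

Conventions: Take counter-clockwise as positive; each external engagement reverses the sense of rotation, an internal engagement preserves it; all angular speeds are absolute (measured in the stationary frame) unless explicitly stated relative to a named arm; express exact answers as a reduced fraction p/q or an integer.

topology: planetary set — G1 13T / G2 29T / G3 71T, arm = carrier (Willis)
ring teeth: 13 + 2·29 = 71
13(ω_sun−ω_arm) = −71(ω_ring−ω_arm),  ω_sun = 0, ω_ring = 1
13(0−ω_arm) = −71(1−ω_arm)  ⇒  84·ω_arm = 71  ⇒  ω_arm = 71/84
ω_out/ω_in = 71/84

71/84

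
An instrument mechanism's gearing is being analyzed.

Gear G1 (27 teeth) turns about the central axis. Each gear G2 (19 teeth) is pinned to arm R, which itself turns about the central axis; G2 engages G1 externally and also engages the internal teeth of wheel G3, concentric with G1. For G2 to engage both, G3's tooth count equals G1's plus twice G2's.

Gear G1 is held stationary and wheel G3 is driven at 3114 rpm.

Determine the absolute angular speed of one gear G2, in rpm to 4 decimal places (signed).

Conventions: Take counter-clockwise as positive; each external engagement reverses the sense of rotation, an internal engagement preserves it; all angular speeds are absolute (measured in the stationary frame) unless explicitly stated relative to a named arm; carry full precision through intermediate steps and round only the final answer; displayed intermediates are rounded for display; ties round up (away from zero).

+5326.5789 rpm

topology: planetary set — G1 27T / G2 19T / G3 65T, arm = carrier (Willis)
normalise by the input: solve with ω_ring = 1, then scale by 3114 rpm
ring teeth: 27 + 2·19 = 65
27(ω_sun−ω_arm) = −65(ω_ring−ω_arm),  ω_sun = 0, ω_ring = 1
27(0−ω_arm) = −65(1−ω_arm)  ⇒  92·ω_arm = 65  ⇒  ω_arm = 65/92
sun–planet mesh: 27·(0−65/92) = −19·(ω_p−ω_arm)  ⇒  ω_p−ω_arm = 1755/1748
ω_p = 65/92 + 1755/1748 = 65/38
scale: ω_p = 65/38 × 3114 rpm = +5326.5789 rpm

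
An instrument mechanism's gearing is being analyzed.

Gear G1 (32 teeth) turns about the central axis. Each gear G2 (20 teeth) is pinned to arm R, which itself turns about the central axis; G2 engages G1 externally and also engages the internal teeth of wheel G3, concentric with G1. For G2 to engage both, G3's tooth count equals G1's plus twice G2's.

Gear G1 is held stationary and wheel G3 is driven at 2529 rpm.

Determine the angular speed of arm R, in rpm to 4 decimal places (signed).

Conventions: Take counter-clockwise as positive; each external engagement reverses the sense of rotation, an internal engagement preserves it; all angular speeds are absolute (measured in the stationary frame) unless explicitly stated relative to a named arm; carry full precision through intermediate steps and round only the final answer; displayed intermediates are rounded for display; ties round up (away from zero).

+1750.8462 rpm

planetary set (32T centre, 20T on arm, 72T internal) — Willis relation
normalise by the input: solve with ω_ring = 1, then scale by 2529 rpm
ring teeth: 32 + 2·20 = 72
32(ω_sun−ω_arm) = −72(ω_ring−ω_arm),  ω_sun = 0, ω_ring = 1
32(0−ω_arm) = −72(1−ω_arm)  ⇒  104·ω_arm = 72  ⇒  ω_arm = 9/13
scale: ω_arm = 9/13 × 2529 rpm = +1750.8462 rpm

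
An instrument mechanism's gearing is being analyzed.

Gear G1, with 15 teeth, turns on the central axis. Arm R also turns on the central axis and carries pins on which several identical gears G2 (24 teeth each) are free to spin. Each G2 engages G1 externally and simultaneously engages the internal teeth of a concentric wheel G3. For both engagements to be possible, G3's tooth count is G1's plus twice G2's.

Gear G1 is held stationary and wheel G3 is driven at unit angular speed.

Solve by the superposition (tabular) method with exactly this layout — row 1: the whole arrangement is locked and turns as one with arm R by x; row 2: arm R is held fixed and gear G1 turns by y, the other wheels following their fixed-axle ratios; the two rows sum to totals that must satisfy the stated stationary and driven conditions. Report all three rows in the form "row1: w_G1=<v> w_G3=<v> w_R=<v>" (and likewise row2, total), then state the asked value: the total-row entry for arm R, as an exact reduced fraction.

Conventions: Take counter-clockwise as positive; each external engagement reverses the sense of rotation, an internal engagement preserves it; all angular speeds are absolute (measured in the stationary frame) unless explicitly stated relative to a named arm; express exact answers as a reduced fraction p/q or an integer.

topology: planetary set — G1 15T / G2 24T / G3 63T, arm = carrier (Willis)
row 1: whole set turns with the arm by x
row 2: sun turns y, ring = −(15/63)·y, arm 0
boundary: total ω_sun = x + y = 0 and total ω_ring = x − (15/63)·y = 1  ⇒  y = -21/26, x = 21/26
row 2 ring = −(15/63)·(-21/26) = 5/26
totals (row 1 + row 2): sun 21/26 + (-21/26) = 0, ring 21/26 + 5/26 = 1, arm 21/26 + 0 = 21/26
asked cell (total, arm) = 21/26

row1: w_G1=21/26 w_G3=21/26 w_R=21/26
row2: w_G1=-21/26 w_G3=5/26 w_R=0
total: w_G1=0 w_G3=1 w_R=21/26
asked value: 21/26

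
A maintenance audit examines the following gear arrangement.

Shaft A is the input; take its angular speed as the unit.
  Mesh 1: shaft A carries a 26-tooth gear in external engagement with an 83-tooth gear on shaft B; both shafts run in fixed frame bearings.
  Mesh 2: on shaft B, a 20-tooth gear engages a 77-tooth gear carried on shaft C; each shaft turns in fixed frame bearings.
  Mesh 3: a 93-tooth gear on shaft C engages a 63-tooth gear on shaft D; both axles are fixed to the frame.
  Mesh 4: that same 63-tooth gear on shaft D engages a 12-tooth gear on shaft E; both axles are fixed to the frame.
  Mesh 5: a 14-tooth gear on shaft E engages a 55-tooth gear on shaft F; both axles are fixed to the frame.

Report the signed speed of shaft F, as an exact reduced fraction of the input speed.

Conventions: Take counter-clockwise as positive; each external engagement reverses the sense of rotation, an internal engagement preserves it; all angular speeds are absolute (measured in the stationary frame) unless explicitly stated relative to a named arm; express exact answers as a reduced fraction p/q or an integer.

5-mesh fixed-axis compound train (all bearings frame-fixed)
mesh 1 [26T→83T]: |ω|/ω_in = 1×26/83 = 26/83, sense flips to −
mesh 2 [20T→77T]: |ω|/ω_in = (26/83)×20/77 = 520/6391, sense flips to +
mesh 3 [93T→63T]: |ω|/ω_in = (520/6391)×93/63 = 16120/134211, sense flips to −
mesh 4 [63T→12T]: |ω|/ω_in = (16120/134211)×63/12 = 4030/6391, sense flips to +
mesh 5 [14T→55T]: |ω|/ω_in = (4030/6391)×14/55 = 1612/10043, sense flips to −
signed output speed (× input speed) = -1612/10043

-1612/10043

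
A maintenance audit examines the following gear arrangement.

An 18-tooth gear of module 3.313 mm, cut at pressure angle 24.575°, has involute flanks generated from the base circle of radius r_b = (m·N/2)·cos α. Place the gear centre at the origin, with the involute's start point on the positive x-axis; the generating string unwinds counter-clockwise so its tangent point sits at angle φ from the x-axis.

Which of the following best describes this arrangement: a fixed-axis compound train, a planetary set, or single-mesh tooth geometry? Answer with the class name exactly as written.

recognized (one wheel, involute flank): single-mesh tooth geometry, m = 3.313, N = 18
classification: single-mesh tooth geometry

single-mesh tooth geometry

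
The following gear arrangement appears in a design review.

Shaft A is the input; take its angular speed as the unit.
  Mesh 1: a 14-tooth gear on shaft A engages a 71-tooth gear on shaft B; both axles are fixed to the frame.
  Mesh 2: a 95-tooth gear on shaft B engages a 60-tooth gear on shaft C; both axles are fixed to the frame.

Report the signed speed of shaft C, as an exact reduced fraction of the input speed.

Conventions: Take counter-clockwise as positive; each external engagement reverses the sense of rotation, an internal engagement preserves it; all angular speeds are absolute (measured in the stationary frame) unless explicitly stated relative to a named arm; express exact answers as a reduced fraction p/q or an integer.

2-mesh fixed-axis compound train (all bearings frame-fixed)
mesh 1 [14T→71T]: |ω|/ω_in = 1×14/71 = 14/71, sense flips to −
mesh 2 [95T→60T]: |ω|/ω_in = (14/71)×95/60 = 133/426, sense flips to +
signed output speed (× input speed) = 133/426

133/426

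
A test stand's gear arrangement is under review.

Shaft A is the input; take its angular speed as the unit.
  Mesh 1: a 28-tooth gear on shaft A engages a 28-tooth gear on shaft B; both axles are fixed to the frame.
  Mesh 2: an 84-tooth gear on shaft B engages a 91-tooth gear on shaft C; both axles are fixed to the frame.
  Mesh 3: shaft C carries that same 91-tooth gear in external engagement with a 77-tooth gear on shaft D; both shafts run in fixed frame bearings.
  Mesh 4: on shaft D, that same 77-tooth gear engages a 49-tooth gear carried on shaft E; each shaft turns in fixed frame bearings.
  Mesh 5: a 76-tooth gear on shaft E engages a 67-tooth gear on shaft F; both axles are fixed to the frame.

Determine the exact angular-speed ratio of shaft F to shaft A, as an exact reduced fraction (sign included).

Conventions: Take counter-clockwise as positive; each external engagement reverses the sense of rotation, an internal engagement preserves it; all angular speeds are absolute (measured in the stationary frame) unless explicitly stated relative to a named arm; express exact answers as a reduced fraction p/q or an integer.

-912/469

class = fixed-axis compound train [5 meshes; 5 ratios multiply, 5 sense flips]
mesh 1 [28T→28T]: running ratio 1, sense −
mesh 2 [84T→91T]: running ratio 12/13, sense +
mesh 3 [91T→77T]: running ratio 12/11, sense −
mesh 4 [77T→49T]: running ratio 12/7, sense +
mesh 5 [76T→67T]: running ratio 912/469, sense −
ω_out/ω_in = -912/469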